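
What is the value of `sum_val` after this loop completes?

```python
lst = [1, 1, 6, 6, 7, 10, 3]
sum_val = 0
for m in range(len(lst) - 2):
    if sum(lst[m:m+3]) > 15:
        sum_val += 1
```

Count windows with sum > 15
`sum_val` takes the values: 0 → 1 → 2 → 3

Answer: 3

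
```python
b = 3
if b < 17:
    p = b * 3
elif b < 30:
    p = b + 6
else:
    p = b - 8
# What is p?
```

Trace:
`b = 3` → b = 3
`if b < 17: ...` → b < 17 is True → p = 9
So p = 9

Answer: 9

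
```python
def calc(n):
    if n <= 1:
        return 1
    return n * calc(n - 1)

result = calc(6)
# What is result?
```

calc(6) = 6 * 5 * 4 * 3 * 2 * 1 = 720

Answer: 720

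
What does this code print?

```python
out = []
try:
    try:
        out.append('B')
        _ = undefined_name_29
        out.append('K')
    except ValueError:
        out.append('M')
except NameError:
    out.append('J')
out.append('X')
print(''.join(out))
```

Execution trace: 'B' (try body) → 'J' (outer except NameError) → 'X' (after the try/except). Output: BJX

Answer: BJX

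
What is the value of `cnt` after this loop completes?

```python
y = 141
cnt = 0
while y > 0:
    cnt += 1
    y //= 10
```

Count digits by repeated division by 10
`cnt` takes the values: 0 → 1 → 2 → 3

Answer: 3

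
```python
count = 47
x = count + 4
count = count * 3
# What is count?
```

Trace:
`count = 47` → count = 47
`x = count + 4` → x = 51
`count = count * 3` → count = 141
So count = 141

Answer: 141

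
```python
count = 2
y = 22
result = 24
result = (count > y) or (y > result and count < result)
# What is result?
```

Trace:
`count = 2` → count = 2
`y = 22` → y = 22
`result = 24` → result = 24
`result = (count > y) or (y > result and count < result)` → result = False
So result = False

Answer: False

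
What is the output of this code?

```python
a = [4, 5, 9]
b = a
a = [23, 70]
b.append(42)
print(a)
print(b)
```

Key concept: rebinding vs mutation: a is rebound to a new list, b still points at the original.
Step by step:
`a = [4, 5, 9]` → a = [4, 5, 9]
`b = a` → b = [4, 5, 9] (same object as a)
`a = [23, 70]` → a = [23, 70]
`b.append(42)` → b = [4, 5, 9, 42]
`print(a)` → prints [23, 70]
`print(b)` → prints [4, 5, 9, 42]

Answer:
[23, 70]
[4, 5, 9, 42]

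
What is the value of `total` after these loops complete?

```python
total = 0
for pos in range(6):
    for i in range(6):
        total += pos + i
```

Sum of all pos+i for pos,i in 6x6
`total` takes the values: 0 → 1 → 3 → 6 → 10 → 15 → 16 → 18 → 21 → 25 → 30 → 36 → 38 → 41 → 45 → 50 → 56 → 63 → 66 → 70 → 75 → 81 → 88 → 96 → 100 → 105 → 111 → 118 → 126 → 135 → 140 → 146 → 153 → 161 → 170 → 180

Answer: 180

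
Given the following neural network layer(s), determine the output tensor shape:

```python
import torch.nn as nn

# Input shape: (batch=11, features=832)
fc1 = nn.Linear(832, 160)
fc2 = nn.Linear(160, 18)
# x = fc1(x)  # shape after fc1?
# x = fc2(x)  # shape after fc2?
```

Input: (11, 832) -> after fc1: (11, 160) -> Output: (11, 18)

Answer: (11, 18)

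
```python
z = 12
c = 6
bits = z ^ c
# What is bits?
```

Trace:
`z = 12` → z = 12
`c = 6` → c = 6
`bits = z ^ c` → bits = 10
So bits = 10

Answer: 10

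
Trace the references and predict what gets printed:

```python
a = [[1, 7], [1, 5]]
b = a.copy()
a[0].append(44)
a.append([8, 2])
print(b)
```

Key concept: shallow copy with nested lists.
Step by step:
`a = [[1, 7], [1, 5]]` → a = [[1, 7], [1, 5]]
`b = a.copy()` → b = [[1, 7], [1, 5]]
`a[0].append(44)` → a = [[1, 7, 44], [1, 5]]; b = [[1, 7, 44], [1, 5]]
`a.append([8, 2])` → a = [[1, 7, 44], [1, 5], [8, 2]]
`print(b)` → prints [[1, 7, 44], [1, 5]]

Answer: [[1, 7, 44], [1, 5]]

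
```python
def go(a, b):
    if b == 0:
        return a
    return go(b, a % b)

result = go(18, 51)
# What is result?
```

go(18, 51) -> go(51, 18) -> go(18, 15) -> go(15, 3) -> go(3, 0) -> 3

Answer: 3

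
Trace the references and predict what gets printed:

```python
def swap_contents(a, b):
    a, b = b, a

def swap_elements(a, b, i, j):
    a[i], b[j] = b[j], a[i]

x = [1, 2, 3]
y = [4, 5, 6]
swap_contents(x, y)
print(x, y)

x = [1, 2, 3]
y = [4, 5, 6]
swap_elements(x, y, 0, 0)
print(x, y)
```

Key concept: parameter rebinding vs mutation.
Step by step:
`x = [1, 2, 3]` → x = [1, 2, 3]
`y = [4, 5, 6]` → y = [4, 5, 6]
`swap_contents(x, y)` → no visible change to tracked variables
`print(x, y)` → prints [1, 2, 3] [4, 5, 6]
`x = [1, 2, 3]` → x = [1, 2, 3]
`y = [4, 5, 6]` → y = [4, 5, 6]
`swap_elements(x, y, 0, 0)` → x = [4, 2, 3]; y = [1, 5, 6]
`print(x, y)` → prints [4, 2, 3] [1, 5, 6]

Answer:
[1, 2, 3] [4, 5, 6]
[4, 2, 3] [1, 5, 6]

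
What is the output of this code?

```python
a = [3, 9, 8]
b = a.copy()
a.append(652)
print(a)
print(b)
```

Key concept: list.copy() creates independent copy.
Step by step:
`a = [3, 9, 8]` → a = [3, 9, 8]
`b = a.copy()` → b = [3, 9, 8]
`a.append(652)` → a = [3, 9, 8, 652]
`print(a)` → prints [3, 9, 8, 652]
`print(b)` → prints [3, 9, 8]

Answer:
[3, 9, 8, 652]
[3, 9, 8]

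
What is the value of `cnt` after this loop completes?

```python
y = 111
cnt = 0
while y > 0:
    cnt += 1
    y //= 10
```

Count digits by repeated division by 10
`cnt` takes the values: 0 → 1 → 2 → 3

Answer: 3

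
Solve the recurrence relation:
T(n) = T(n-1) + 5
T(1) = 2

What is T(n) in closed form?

Unrolling: T(n) = T(1) + 5·(n-1) = 2 + 5(n-1) = 5n - 3.

Answer: T(n) = 5n - 3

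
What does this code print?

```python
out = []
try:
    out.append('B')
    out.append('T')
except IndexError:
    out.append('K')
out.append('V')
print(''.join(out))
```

Execution trace: 'B' (try body) → 'T' (try body, no exception) → 'V' (after the try/except). Output: BTV

Answer: BTV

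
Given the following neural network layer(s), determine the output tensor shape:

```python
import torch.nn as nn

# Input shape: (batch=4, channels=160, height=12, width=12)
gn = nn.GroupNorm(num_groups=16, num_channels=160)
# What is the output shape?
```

Input: (4, 160, 12, 12) -> Output: (4, 160, 12, 12)

Answer: (4, 160, 12, 12)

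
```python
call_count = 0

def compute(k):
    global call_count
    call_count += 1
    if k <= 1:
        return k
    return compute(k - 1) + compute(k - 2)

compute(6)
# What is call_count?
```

Calls(k) = 1 + Calls(k-1) + Calls(k-2); Calls(0)=Calls(1)=1. For k=6 this gives 25.

Answer: 25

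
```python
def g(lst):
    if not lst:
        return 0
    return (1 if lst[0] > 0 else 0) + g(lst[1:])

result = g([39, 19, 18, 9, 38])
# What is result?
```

Count of positive elements in [39, 19, 18, 9, 38] = 5

Answer: 5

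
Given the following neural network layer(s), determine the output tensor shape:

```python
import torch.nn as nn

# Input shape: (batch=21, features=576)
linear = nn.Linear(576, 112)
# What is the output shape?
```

Input: (21, 576) -> Output: (21, 112)

Answer: (21, 112)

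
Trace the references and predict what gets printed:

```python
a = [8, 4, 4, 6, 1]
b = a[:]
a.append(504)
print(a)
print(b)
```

Key concept: slice [:] creates copy.
Step by step:
`a = [8, 4, 4, 6, 1]` → a = [8, 4, 4, 6, 1]
`b = a[:]` → b = [8, 4, 4, 6, 1]
`a.append(504)` → a = [8, 4, 4, 6, 1, 504]
`print(a)` → prints [8, 4, 4, 6, 1, 504]
`print(b)` → prints [8, 4, 4, 6, 1]

Answer:
[8, 4, 4, 6, 1, 504]
[8, 4, 4, 6, 1]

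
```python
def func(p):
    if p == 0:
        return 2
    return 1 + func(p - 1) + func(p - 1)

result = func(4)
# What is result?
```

func(p) = 1 + 2·func(p-1), func(0)=2. Closed form: (2+1)·2^4 - 1 = 47.

Answer: 47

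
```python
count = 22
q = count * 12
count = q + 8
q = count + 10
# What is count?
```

Trace:
`count = 22` → count = 22
`q = count * 12` → q = 264
`count = q + 8` → count = 272
`q = count + 10` → q = 282
So count = 272

Answer: 272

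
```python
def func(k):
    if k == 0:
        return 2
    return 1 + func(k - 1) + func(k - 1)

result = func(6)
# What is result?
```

func(k) = 1 + 2·func(k-1), func(0)=2. Closed form: (2+1)·2^6 - 1 = 191.

Answer: 191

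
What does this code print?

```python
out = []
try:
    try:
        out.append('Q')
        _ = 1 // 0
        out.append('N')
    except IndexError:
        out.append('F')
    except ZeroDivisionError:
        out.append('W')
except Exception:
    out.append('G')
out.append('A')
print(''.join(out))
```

Execution trace: 'Q' (inner try body) → 'W' (inner except ZeroDivisionError) → 'A' (after the try/except). Output: QWA

Answer: QWA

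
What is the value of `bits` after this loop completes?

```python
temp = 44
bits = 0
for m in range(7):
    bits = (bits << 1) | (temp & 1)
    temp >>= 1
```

Reverse lowest 7 bits of 44
`bits` takes the values: 0 → 1 → 3 → 6 → 13 → 26

Answer: 26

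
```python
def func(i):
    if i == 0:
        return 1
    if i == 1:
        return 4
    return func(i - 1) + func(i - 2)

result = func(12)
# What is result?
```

Build up from base cases: func(0)=1, func(1)=4, func(2)=5, func(3)=9, func(4)=14, func(5)=23, func(6)=37, ..., func(12)=665

Answer: 665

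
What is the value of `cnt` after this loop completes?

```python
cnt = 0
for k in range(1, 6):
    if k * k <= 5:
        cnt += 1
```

Count numbers where k² ≤ 5
`cnt` takes the values: 0 → 1 → 2

Answer: 2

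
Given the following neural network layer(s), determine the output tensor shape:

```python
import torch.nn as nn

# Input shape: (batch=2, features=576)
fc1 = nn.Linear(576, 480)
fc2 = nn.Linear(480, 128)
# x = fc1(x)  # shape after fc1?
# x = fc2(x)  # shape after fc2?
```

Input: (2, 576) -> after fc1: (2, 480) -> Output: (2, 128)

Answer: (2, 128)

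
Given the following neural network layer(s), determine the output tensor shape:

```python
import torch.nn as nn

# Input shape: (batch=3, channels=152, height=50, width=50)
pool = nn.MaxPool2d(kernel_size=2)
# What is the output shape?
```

Input: (3, 152, 50, 50) -> Output: (3, 152, 25, 25)

Answer: (3, 152, 25, 25)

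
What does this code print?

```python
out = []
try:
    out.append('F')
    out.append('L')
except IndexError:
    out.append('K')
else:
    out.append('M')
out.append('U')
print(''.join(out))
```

Execution trace: 'F' (try body) → 'L' (try body, no exception) → 'M' (else) → 'U' (after the try/except). Output: FLMU

Answer: FLMU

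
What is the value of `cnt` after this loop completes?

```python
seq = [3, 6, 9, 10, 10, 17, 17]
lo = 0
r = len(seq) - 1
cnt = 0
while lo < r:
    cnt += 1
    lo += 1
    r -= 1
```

Iterations until pointers meet (list length 7)
`cnt` takes the values: 0 → 1 → 2 → 3

Answer: 3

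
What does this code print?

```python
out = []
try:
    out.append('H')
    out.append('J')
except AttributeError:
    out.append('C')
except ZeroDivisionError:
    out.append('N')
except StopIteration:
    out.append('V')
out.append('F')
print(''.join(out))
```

Execution trace: 'H' (try body) → 'J' (try body, no exception) → 'F' (after the try/except). Output: HJF

Answer: HJF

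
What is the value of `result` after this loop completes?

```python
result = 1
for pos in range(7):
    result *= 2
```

2^7 = 128
`result` takes the values: 1 → 2 → 4 → 8 → 16 → 32 → 64 → 128

Answer: 128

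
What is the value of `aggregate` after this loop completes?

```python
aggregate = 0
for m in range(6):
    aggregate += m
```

Sum of 0 to 5 = 15
`aggregate` takes the values: 0 → 1 → 3 → 6 → 10 → 15

Answer: 15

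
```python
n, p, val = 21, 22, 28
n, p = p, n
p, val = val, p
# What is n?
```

Trace:
`n, p, val = 21, 22, 28` → n = 21; p = 22; val = 28
`n, p = p, n` → n = 22; p = 21
`p, val = val, p` → p = 28; val = 21
So n = 22

Answer: 22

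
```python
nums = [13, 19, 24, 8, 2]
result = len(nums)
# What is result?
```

Trace:
`nums = [13, 19, 24, 8, 2]` → nums = [13, 19, 24, 8, 2]
`result = len(nums)` → result = 5
So result = 5

Answer: 5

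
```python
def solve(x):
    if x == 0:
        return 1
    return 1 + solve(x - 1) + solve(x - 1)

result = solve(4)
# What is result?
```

solve(x) = 1 + 2·solve(x-1), solve(0)=1. Closed form: (1+1)·2^4 - 1 = 31.

Answer: 31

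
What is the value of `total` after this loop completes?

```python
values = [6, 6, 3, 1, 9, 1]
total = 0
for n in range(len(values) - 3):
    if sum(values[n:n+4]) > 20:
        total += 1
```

Count windows with sum > 20
`total` takes the values: 0

Answer: 0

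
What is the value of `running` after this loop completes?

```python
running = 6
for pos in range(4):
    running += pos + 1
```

Start at 6, add 1 to 4 = 16
`running` takes the values: 6 → 7 → 9 → 12 → 16

Answer: 16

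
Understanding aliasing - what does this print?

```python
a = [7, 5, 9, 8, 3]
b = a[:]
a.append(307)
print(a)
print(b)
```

Key concept: slice [:] creates copy.
Step by step:
`a = [7, 5, 9, 8, 3]` → a = [7, 5, 9, 8, 3]
`b = a[:]` → b = [7, 5, 9, 8, 3]
`a.append(307)` → a = [7, 5, 9, 8, 3, 307]
`print(a)` → prints [7, 5, 9, 8, 3, 307]
`print(b)` → prints [7, 5, 9, 8, 3]

Answer:
[7, 5, 9, 8, 3, 307]
[7, 5, 9, 8, 3]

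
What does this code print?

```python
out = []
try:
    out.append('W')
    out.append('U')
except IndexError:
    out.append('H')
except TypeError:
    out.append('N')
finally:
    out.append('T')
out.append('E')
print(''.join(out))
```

Execution trace: 'W' (try body) → 'U' (try body, no exception) → 'T' (finally) → 'E' (after the try/except). Output: WUTE

Answer: WUTE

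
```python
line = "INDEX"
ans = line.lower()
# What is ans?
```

Trace:
`line = "INDEX"` → line = 'INDEX'
`ans = line.lower()` → ans = 'index'
So ans = 'index'

Answer: 'index'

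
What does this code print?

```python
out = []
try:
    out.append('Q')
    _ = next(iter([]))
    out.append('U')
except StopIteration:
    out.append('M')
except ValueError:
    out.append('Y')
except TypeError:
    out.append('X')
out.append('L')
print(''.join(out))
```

Execution trace: 'Q' (try body) → 'M' (except StopIteration) → 'L' (after the try/except). Output: QML

Answer: QML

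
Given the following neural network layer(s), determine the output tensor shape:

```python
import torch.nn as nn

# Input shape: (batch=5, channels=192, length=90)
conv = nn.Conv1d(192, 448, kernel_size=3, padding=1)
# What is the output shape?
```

Input: (5, 192, 90) -> Output: (5, 448, 90)

Answer: (5, 448, 90)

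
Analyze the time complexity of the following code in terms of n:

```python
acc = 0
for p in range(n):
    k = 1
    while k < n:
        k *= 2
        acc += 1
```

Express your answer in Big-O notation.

Each loop level contributes: n × log n. Multiplying the contributions gives O(n log n).

Answer: O(n log n)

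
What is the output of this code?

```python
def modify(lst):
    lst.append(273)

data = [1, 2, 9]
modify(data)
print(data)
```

Key concept: function modifies passed list.
Step by step:
`data = [1, 2, 9]` → data = [1, 2, 9]
`modify(data)` → data = [1, 2, 9, 273]
`print(data)` → prints [1, 2, 9, 273]

Answer: [1, 2, 9, 273]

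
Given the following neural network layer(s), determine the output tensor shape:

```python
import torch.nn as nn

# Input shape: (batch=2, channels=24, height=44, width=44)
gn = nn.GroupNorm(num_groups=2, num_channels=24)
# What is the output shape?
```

Input: (2, 24, 44, 44) -> Output: (2, 24, 44, 44)

Answer: (2, 24, 44, 44)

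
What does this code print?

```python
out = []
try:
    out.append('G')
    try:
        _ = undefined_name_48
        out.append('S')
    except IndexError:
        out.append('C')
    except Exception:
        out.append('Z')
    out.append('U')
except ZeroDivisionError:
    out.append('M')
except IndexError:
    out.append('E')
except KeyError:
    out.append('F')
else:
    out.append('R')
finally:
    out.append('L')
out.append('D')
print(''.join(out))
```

Execution trace: 'G' (try body) → 'Z' (inner except Exception) → 'U' (try body, no exception) → 'R' (else) → 'L' (finally) → 'D' (after the try/except). Output: GZURLD

Answer: GZURLD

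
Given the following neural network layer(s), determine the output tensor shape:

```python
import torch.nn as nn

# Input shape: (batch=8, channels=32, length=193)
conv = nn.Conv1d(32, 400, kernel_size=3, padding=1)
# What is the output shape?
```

Input: (8, 32, 193) -> Output: (8, 400, 193)

Answer: (8, 400, 193)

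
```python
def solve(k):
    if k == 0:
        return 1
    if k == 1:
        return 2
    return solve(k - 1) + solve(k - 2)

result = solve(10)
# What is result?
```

Build up from base cases: solve(0)=1, solve(1)=2, solve(2)=3, solve(3)=5, solve(4)=8, solve(5)=13, solve(6)=21, ..., solve(10)=144

Answer: 144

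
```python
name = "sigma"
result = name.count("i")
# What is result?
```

Trace:
`name = "sigma"` → name = 'sigma'
`result = name.count("i")` → result = 1
So result = 1

Answer: 1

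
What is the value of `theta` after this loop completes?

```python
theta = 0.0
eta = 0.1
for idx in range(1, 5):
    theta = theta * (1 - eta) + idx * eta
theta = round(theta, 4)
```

Moving average with lr=0.1
`theta` takes the values: 0.0 → 0.1 → 0.29 → 0.561 → 0.9049

Answer: 0.9049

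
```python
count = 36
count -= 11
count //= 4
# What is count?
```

Trace:
`count = 36` → count = 36
`count -= 11` → count = 25
`count //= 4` → count = 6
So count = 6

Answer: 6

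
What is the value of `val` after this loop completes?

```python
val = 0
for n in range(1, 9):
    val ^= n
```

XOR of 1 to 8
`val` takes the values: 0 → 1 → 3 → 0 → 4 → 1 → 7 → 0 → 8

Answer: 8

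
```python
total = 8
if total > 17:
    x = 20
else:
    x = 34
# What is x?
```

Trace:
`total = 8` → total = 8
`if total > 17: ...` → total > 17 is False, take else branch → x = 34
So x = 34

Answer: 34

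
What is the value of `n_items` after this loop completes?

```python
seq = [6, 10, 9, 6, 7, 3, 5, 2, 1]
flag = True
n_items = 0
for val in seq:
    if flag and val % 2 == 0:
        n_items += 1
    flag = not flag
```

Count even values at even positions
`n_items` takes the values: 0 → 1

Answer: 1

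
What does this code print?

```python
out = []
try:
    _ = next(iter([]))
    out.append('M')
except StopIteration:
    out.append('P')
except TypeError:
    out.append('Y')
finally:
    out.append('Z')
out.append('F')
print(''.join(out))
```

Execution trace: 'P' (except StopIteration) → 'Z' (finally) → 'F' (after the try/except). Output: PZF

Answer: PZF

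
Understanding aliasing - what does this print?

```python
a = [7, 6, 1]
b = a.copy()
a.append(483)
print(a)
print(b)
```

Key concept: list.copy() creates independent copy.
Step by step:
`a = [7, 6, 1]` → a = [7, 6, 1]
`b = a.copy()` → b = [7, 6, 1]
`a.append(483)` → a = [7, 6, 1, 483]
`print(a)` → prints [7, 6, 1, 483]
`print(b)` → prints [7, 6, 1]

Answer:
[7, 6, 1, 483]
[7, 6, 1]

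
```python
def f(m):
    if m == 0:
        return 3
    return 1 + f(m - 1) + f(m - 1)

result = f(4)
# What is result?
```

f(m) = 1 + 2·f(m-1), f(0)=3. Closed form: (3+1)·2^4 - 1 = 63.

Answer: 63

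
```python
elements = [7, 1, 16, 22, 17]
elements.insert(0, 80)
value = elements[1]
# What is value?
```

Trace:
`elements = [7, 1, 16, 22, 17]` → elements = [7, 1, 16, 22, 17]
`elements.insert(0, 80)` → elements = [80, 7, 1, 16, 22, 17]
`value = elements[1]` → value = 7
So value = 7

Answer: 7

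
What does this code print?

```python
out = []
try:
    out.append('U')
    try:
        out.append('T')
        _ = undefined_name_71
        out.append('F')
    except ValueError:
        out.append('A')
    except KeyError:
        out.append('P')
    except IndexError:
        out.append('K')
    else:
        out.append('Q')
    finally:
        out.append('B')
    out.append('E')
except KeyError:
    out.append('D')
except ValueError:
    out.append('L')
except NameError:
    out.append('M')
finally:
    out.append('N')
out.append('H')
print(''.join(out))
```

Execution trace: 'U' (try body) → 'T' (inner try body) → 'B' (inner finally) → 'M' (except NameError) → 'N' (finally) → 'H' (after the try/except). Output: UTBMNH

Answer: UTBMNH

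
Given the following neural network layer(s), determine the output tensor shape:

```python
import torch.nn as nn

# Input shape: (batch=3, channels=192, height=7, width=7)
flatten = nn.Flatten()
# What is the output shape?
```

Input: (3, 192, 7, 7) -> Output: (3, 9408)

Answer: (3, 9408)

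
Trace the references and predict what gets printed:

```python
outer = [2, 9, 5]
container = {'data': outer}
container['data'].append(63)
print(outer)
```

Key concept: dict holds reference to list.
Step by step:
`outer = [2, 9, 5]` → outer = [2, 9, 5]
`container = {'data': outer}` → container = {'data': [2, 9, 5]}
`container['data'].append(63)` → outer = [2, 9, 5, 63]; container = {'data': [2, 9, 5, 63]}
`print(outer)` → prints [2, 9, 5, 63]

Answer: [2, 9, 5, 63]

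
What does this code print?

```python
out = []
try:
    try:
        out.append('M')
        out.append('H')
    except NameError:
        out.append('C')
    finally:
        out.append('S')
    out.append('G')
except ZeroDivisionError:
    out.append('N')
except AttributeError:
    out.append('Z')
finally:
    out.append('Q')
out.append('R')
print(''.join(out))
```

Execution trace: 'M' (inner try body) → 'H' (inner try body, no exception) → 'S' (inner finally) → 'G' (try body, no exception) → 'Q' (finally) → 'R' (after the try/except). Output: MHSGQR

Answer: MHSGQR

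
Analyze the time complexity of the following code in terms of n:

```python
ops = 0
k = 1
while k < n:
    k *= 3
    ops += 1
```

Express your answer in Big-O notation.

Each loop level contributes: log n. Multiplying the contributions gives O(log n).

Answer: O(log n)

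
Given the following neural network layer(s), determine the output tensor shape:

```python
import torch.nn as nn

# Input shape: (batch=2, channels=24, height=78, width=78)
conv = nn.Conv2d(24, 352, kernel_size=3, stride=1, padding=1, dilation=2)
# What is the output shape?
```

Input: (2, 24, 78, 78) -> Output: (2, 352, 76, 76)

Answer: (2, 352, 76, 76)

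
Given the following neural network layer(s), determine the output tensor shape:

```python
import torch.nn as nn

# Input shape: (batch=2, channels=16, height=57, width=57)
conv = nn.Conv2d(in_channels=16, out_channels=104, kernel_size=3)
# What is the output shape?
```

Input: (2, 16, 57, 57) -> Output: (2, 104, 55, 55)

Answer: (2, 104, 55, 55)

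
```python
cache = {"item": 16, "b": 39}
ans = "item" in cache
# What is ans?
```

Trace:
`cache = {"item": 16, "b": 39}` → cache = {'item': 16, 'b': 39}
`ans = "item" in cache` → ans = True
So ans = True

Answer: True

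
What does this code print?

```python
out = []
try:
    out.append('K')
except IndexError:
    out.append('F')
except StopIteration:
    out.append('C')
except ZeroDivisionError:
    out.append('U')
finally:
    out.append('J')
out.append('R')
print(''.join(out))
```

Execution trace: 'K' (try body, no exception) → 'J' (finally) → 'R' (after the try/except). Output: KJR

Answer: KJR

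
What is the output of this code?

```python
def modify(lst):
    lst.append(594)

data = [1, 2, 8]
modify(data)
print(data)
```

Key concept: function modifies passed list.
Step by step:
`data = [1, 2, 8]` → data = [1, 2, 8]
`modify(data)` → data = [1, 2, 8, 594]
`print(data)` → prints [1, 2, 8, 594]

Answer: [1, 2, 8, 594]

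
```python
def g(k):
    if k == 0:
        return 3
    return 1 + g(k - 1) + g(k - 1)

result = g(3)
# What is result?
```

g(k) = 1 + 2·g(k-1), g(0)=3. Closed form: (3+1)·2^3 - 1 = 31.

Answer: 31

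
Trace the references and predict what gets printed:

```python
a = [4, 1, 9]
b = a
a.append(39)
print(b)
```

Key concept: basic list aliasing.
Step by step:
`a = [4, 1, 9]` → a = [4, 1, 9]
`b = a` → b = [4, 1, 9] (same object as a)
`a.append(39)` → a = [4, 1, 9, 39] (same object as b); b = [4, 1, 9, 39] (same object as a)
`print(b)` → prints [4, 1, 9, 39]

Answer: [4, 1, 9, 39]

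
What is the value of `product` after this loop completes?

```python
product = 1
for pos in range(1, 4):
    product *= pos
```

3! = 6
`product` takes the values: 1 → 2 → 6

Answer: 6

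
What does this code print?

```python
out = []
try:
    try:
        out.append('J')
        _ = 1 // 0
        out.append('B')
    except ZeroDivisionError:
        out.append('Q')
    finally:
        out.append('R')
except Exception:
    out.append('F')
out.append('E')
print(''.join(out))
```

Execution trace: 'J' (inner try body) → 'Q' (inner except ZeroDivisionError) → 'R' (inner finally) → 'E' (after the try/except). Output: JQRE

Answer: JQRE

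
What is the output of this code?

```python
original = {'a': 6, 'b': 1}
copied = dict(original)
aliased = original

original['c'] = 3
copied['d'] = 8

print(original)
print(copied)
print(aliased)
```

Key concept: dict() creates copy, assignment creates alias.
Step by step:
`original = {'a': 6, 'b': 1}` → original = {'a': 6, 'b': 1}
`copied = dict(original)` → copied = {'a': 6, 'b': 1}
`aliased = original` → aliased = {'a': 6, 'b': 1} (same object as original)
`original['c'] = 3` → original = {'a': 6, 'b': 1, 'c': 3} (same object as aliased); aliased = {'a': 6, 'b': 1, 'c': 3} (same object as original)
`copied['d'] = 8` → copied = {'a': 6, 'b': 1, 'd': 8}
`print(original)` → prints {'a': 6, 'b': 1, 'c': 3}
`print(copied)` → prints {'a': 6, 'b': 1, 'd': 8}
`print(aliased)` → prints {'a': 6, 'b': 1, 'c': 3}

Answer:
{'a': 6, 'b': 1, 'c': 3}
{'a': 6, 'b': 1, 'd': 8}
{'a': 6, 'b': 1, 'c': 3}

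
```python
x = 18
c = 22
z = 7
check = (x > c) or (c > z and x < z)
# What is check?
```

Trace:
`x = 18` → x = 18
`c = 22` → c = 22
`z = 7` → z = 7
`check = (x > c) or (c > z and x < z)` → check = False
So check = False

Answer: False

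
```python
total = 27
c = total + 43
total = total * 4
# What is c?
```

Trace:
`total = 27` → total = 27
`c = total + 43` → c = 70
`total = total * 4` → total = 108
So c = 70

Answer: 70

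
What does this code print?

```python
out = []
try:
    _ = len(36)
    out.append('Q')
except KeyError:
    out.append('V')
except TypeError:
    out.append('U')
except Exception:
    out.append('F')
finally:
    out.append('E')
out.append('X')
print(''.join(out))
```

Execution trace: 'U' (except TypeError) → 'E' (finally) → 'X' (after the try/except). Output: UEX

Answer: UEX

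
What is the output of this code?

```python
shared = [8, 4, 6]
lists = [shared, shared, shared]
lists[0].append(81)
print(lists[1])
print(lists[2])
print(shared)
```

Key concept: list of same reference.
Step by step:
`shared = [8, 4, 6]` → shared = [8, 4, 6]
`lists = [shared, shared, shared]` → lists = [[8, 4, 6], [8, 4, 6], [8, 4, 6]]
`lists[0].append(81)` → shared = [8, 4, 6, 81]; lists = [[8, 4, 6, 81], [8, 4, 6, 81], [8, 4, 6, 81]]
`print(lists[1])` → prints [8, 4, 6, 81]
`print(lists[2])` → prints [8, 4, 6, 81]
`print(shared)` → prints [8, 4, 6, 81]

Answer:
[8, 4, 6, 81]
[8, 4, 6, 81]
[8, 4, 6, 81]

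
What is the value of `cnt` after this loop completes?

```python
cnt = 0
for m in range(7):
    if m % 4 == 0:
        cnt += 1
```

Count numbers divisible by 4 in range(7)
`cnt` takes the values: 0 → 1 → 2

Answer: 2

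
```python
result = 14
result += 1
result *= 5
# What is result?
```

Trace:
`result = 14` → result = 14
`result += 1` → result = 15
`result *= 5` → result = 75
So result = 75

Answer: 75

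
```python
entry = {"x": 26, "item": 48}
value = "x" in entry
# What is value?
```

Trace:
`entry = {"x": 26, "item": 48}` → entry = {'x': 26, 'item': 48}
`value = "x" in entry` → value = True
So value = True

Answer: True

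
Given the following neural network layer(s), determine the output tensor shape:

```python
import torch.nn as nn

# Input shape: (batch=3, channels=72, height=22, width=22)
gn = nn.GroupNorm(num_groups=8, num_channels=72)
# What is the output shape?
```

Input: (3, 72, 22, 22) -> Output: (3, 72, 22, 22)

Answer: (3, 72, 22, 22)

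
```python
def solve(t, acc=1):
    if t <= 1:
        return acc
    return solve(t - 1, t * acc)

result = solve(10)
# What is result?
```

Accumulator trace (n, acc): (10, 1) -> (9, 10) -> (8, 90) -> (7, 720) -> (6, 5040) -> (5, 30240) -> (4, 151200) -> (3, 604800) -> (2, 1814400) -> (1, 3628800) -> return 3628800

Answer: 3628800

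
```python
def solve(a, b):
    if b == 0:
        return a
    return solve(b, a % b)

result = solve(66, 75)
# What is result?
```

solve(66, 75) -> solve(75, 66) -> solve(66, 9) -> solve(9, 3) -> solve(3, 0) -> 3

Answer: 3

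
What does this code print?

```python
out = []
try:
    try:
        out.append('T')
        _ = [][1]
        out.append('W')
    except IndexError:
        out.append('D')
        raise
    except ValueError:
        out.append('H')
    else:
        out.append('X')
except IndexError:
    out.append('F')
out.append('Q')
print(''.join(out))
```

Execution trace: 'T' (inner try body) → 'D' (inner except IndexError) → 'F' (outer except IndexError) → 'Q' (after the try/except). Output: TDFQ

Answer: TDFQ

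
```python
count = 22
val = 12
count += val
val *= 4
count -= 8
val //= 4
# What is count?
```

Trace:
`count = 22` → count = 22
`val = 12` → val = 12
`count += val` → count = 34
`val *= 4` → val = 48
`count -= 8` → count = 26
`val //= 4` → val = 12
So count = 26

Answer: 26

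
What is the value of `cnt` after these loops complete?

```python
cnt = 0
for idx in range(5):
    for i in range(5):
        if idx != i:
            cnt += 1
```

5² - 5 (exclude diagonal)
`cnt` takes the values: 0 → 1 → 2 → 3 → 4 → 5 → 6 → 7 → 8 → 9 → 10 → 11 → 12 → 13 → 14 → 15 → 16 → 17 → 18 → 19 → 20

Answer: 20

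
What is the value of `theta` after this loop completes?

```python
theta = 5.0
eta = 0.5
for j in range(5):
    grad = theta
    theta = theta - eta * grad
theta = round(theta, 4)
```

Gradient descent: w = 5.0 * (1 - 0.5)^5
`theta` takes the values: 5.0 → 2.5 → 1.25 → 0.625 → 0.3125 → 0.15625 → 0.1562

Answer: 0.1562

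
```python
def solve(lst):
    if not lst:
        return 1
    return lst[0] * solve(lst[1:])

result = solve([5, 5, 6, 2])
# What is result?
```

Product over [5, 5, 6, 2] = 5 * 5 * 6 * 2 = 300

Answer: 300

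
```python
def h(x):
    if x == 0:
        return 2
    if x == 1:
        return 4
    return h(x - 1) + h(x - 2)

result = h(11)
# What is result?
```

Build up from base cases: h(0)=2, h(1)=4, h(2)=6, h(3)=10, h(4)=16, h(5)=26, h(6)=42, ..., h(11)=466

Answer: 466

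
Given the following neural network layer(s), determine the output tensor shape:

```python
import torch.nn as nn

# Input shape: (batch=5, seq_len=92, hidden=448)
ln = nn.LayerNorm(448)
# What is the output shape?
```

Input: (5, 92, 448) -> Output: (5, 92, 448)

Answer: (5, 92, 448)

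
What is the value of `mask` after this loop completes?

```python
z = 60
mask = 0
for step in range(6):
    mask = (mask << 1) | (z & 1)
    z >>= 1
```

Reverse lowest 6 bits of 60
`mask` takes the values: 0 → 1 → 3 → 7 → 15

Answer: 15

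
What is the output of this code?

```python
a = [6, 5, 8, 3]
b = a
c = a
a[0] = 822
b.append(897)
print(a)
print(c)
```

Key concept: multiple aliases.
Step by step:
`a = [6, 5, 8, 3]` → a = [6, 5, 8, 3]
`b = a` → b = [6, 5, 8, 3] (same object as a)
`c = a` → c = [6, 5, 8, 3] (same object as a, b)
`a[0] = 822` → a = [822, 5, 8, 3] (same object as b, c); b = [822, 5, 8, 3] (same object as a, c); c = [822, 5, 8, 3] (same object as a, b)
`b.append(897)` → a = [822, 5, 8, 3, 897] (same object as b, c); b = [822, 5, 8, 3, 897] (same object as a, c); c = [822, 5, 8, 3, 897] (same object as a, b)
`print(a)` → prints [822, 5, 8, 3, 897]
`print(c)` → prints [822, 5, 8, 3, 897]

Answer:
[822, 5, 8, 3, 897]
[822, 5, 8, 3, 897]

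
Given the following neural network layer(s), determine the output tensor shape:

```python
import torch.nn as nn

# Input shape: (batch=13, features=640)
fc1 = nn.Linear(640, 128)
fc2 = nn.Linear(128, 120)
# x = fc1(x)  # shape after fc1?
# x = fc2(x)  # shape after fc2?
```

Input: (13, 640) -> after fc1: (13, 128) -> Output: (13, 120)

Answer: (13, 120)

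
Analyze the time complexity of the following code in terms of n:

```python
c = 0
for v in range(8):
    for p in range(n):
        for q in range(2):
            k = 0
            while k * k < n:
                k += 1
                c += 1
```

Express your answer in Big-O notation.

Each loop level contributes: 1 × n × 1 × √n. Multiplying the contributions gives O(n√n).

Answer: O(n√n)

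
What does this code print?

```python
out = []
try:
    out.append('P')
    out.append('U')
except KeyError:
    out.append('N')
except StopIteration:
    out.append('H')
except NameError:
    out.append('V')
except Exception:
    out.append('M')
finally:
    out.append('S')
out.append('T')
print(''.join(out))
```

Execution trace: 'P' (try body) → 'U' (try body, no exception) → 'S' (finally) → 'T' (after the try/except). Output: PUST

Answer: PUST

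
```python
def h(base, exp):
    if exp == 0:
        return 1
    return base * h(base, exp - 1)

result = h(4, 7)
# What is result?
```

h(4, 7) = 4 * 4 * 4 * 4 * 4 * 4 * 4 = 16384

Answer: 16384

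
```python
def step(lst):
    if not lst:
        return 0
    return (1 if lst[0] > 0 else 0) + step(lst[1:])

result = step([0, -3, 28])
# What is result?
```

Count of positive elements in [0, -3, 28] = 1

Answer: 1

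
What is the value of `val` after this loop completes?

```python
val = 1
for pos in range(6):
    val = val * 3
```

Multiply by 3, 6 times: 1 * 3^6 = 729
`val` takes the values: 1 → 3 → 9 → 27 → 81 → 243 → 729

Answer: 729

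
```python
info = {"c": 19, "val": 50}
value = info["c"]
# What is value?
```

Trace:
`info = {"c": 19, "val": 50}` → info = {'c': 19, 'val': 50}
`value = info["c"]` → value = 19
So value = 19

Answer: 19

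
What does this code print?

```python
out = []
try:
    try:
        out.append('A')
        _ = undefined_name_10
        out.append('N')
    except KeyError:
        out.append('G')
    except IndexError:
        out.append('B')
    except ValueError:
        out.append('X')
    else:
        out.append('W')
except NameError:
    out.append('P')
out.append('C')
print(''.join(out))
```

Execution trace: 'A' (try body) → 'P' (outer except NameError) → 'C' (after the try/except). Output: APC

Answer: APC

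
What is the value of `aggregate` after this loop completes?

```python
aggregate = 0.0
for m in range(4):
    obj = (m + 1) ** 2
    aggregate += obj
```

Sum of squared losses 1² + 2² + ... + 4²
`aggregate` takes the values: 0.0 → 1.0 → 5.0 → 14.0 → 30.0

Answer: 30.0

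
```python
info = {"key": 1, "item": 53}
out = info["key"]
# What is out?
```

Trace:
`info = {"key": 1, "item": 53}` → info = {'key': 1, 'item': 53}
`out = info["key"]` → out = 1
So out = 1

Answer: 1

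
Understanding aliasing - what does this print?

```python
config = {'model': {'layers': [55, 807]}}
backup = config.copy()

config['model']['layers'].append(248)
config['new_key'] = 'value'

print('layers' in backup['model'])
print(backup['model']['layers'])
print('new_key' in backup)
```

Key concept: shallow copy gotcha with nested dict.
Step by step:
`config = {'model': {'layers': [55, 807]}}` → config = {'model': {'layers': [55, 807]}}
`backup = config.copy()` → backup = {'model': {'layers': [55, 807]}}
`config['model']['layers'].append(248)` → config = {'model': {'layers': [55, 807, 248]}}; backup = {'model': {'layers': [55, 807, 248]}}
`config['new_key'] = 'value'` → config = {'model': {'layers': [55, 807, 248]}, 'new_key': 'value'}
`print('layers' in backup['model'])` → prints True
`print(backup['model']['layers'])` → prints [55, 807, 248]
`print('new_key' in backup)` → prints False

Answer:
True
[55, 807, 248]
False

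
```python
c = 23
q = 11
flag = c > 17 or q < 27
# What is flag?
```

Trace:
`c = 23` → c = 23
`q = 11` → q = 11
`flag = c > 17 or q < 27` → flag = True
So flag = True

Answer: True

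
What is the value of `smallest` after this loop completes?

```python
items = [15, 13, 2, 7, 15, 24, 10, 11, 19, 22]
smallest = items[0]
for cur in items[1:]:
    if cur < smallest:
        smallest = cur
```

Minimum of [15, 13, 2, 7, 15, 24, 10, 11, 19, 22]
`smallest` takes the values: 15 → 13 → 2

Answer: 2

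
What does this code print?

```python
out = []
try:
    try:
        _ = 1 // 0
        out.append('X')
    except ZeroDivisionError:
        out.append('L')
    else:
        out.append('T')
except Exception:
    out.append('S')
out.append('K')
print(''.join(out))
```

Execution trace: 'L' (inner except ZeroDivisionError) → 'K' (after the try/except). Output: LK

Answer: LK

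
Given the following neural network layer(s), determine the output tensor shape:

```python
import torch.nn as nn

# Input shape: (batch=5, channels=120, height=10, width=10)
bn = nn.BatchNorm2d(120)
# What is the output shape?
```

Input: (5, 120, 10, 10) -> Output: (5, 120, 10, 10)

Answer: (5, 120, 10, 10)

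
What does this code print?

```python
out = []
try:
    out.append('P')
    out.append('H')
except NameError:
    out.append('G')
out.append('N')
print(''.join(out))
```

Execution trace: 'P' (try body) → 'H' (try body, no exception) → 'N' (after the try/except). Output: PHN

Answer: PHN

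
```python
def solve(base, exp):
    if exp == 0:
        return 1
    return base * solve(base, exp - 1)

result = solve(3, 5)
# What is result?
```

solve(3, 5) = 3 * 3 * 3 * 3 * 3 = 243

Answer: 243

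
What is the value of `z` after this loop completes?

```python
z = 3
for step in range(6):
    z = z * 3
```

Multiply by 3, 6 times: 3 * 3^6 = 2187
`z` takes the values: 3 → 9 → 27 → 81 → 243 → 729 → 2187

Answer: 2187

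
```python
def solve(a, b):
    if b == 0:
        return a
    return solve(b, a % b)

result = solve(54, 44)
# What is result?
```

solve(54, 44) -> solve(44, 10) -> solve(10, 4) -> solve(4, 2) -> solve(2, 0) -> 2

Answer: 2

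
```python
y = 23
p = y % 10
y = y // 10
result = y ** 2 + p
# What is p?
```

Trace:
`y = 23` → y = 23
`p = y % 10` → p = 3
`y = y // 10` → y = 2
`result = y ** 2 + p` → result = 7
So p = 3

Answer: 3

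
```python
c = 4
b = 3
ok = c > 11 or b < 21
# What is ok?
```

Trace:
`c = 4` → c = 4
`b = 3` → b = 3
`ok = c > 11 or b < 21` → ok = True
So ok = True

Answer: True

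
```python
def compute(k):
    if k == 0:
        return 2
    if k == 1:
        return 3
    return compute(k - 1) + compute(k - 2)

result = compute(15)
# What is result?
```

Build up from base cases: compute(0)=2, compute(1)=3, compute(2)=5, compute(3)=8, compute(4)=13, compute(5)=21, compute(6)=34, ..., compute(15)=2584

Answer: 2584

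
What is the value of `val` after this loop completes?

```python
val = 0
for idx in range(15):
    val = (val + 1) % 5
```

Increment mod 5, 15 times = 0
`val` takes the values: 0 → 1 → 2 → 3 → 4 → 0 → 1 → 2 → 3 → 4 → 0 → 1 → 2 → 3 → 4 → 0

Answer: 0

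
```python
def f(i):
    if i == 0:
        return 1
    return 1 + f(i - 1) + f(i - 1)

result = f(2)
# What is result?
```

f(i) = 1 + 2·f(i-1), f(0)=1. Closed form: (1+1)·2^2 - 1 = 7.

Answer: 7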